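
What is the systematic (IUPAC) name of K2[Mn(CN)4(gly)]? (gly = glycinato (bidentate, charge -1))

potassium tetracyano(glycinato)manganate(III)

The 2 potassium counter-ions carry a total charge of +2, so each complex ion is 2−.
Ligand charges: 4×cyano (-1 each), 1×glycinato (-1 each); total -5. So Mn + (-5) = 2−, giving Mn = +3.
The complex ion is anionic, so manganese takes the -ate form manganate(III).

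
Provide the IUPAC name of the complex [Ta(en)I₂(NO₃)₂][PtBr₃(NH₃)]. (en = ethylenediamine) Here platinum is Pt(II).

Both ions are complex: the cation is named first with the plain metal name, the anion second with the -ate form; each ion's ligands are alphabetised independently.
Pt is given as +2; the anion's ligand charges sum to -3, so the complex anion is 1−.
A 1:1 salt means the cation carries the equal and opposite charge, 1+.
Cation: ligand charges sum to -4; for the ion to be 1+, Ta = +5.

(ethylenediamine)diiododinitratotantalum(V) amminetribromoplatinate(II)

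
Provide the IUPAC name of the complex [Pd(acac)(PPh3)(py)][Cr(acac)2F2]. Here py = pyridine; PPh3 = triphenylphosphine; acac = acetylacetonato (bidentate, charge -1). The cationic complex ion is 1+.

The complex cation is given as 1+; its ligand charges sum to -1, so Pd = +2.
A 1:1 salt means the anion carries the equal and opposite charge, 1−.
Anion: ligand charges sum to -4; for the ion to be 1−, Cr = +3.

(acetylacetonato)(pyridine)(triphenylphosphine)palladium(II) bis(acetylacetonato)difluorochromate(III)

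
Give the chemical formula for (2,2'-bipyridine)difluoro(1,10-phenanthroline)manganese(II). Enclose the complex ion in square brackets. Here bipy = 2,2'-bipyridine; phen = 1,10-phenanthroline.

Ligands: 1 2,2'-bipyridine (bipy, neutral), 2 fluoro (F, -1), 1 1,10-phenanthroline (phen, neutral). Ligand charge sum = -2.
With Mn in oxidation state +2, the complex ion is [Mn...].

[Mn(bipy)F2(phen)]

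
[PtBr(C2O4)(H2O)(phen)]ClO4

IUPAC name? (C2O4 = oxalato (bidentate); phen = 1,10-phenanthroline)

aquabromooxalato(1,10-phenanthroline)platinum(IV) perchlorate

The 1 perchlorate counter-ion carries a total charge of -1, so each complex ion is 1+.
Ligand charges: 1×aqua (neutral), 1×oxalato (-2 each), 1×1,10-phenanthroline (neutral), 1×bromo (-1 each); total -3. So Pt + (-3) = 1+, giving Pt = +4.
Ligands are named alphabetically: aqua before bromo before oxalato before phenanthroline.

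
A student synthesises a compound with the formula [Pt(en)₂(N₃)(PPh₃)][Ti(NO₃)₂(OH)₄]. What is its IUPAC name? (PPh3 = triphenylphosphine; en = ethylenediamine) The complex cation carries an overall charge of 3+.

The complex cation is given as 3+; its ligand charges sum to -1, so Pt = +4.
A 1:1 salt means the anion carries the equal and opposite charge, 3−.
Anion: ligand charges sum to -6; for the ion to be 3−, Ti = +3.

azidobis(ethylenediamine)(triphenylphosphine)platinum(IV) tetrahydroxodinitratotitanate(III)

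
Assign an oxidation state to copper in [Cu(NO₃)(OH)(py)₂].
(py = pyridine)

No counter-ion: the bracketed complex is neutral.
Ligand charges: 1×NO3 = -1; 1×OH = -1; 2×py neutral; sum -2.
Cu + (-2) = 0 ⇒ Cu is +2.

+2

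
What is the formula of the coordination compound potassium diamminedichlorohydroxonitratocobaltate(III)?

Ligands: 2 ammine (NH3, neutral), 2 chloro (Cl, -1), 1 nitrato (NO3, -1), 1 hydroxo (OH, -1). Ligand charge sum = -4.
Charge balance with potassium (+1) requires 1 complex ion per 1 potassium.

K[CoCl2(NH3)2(NO3)(OH)]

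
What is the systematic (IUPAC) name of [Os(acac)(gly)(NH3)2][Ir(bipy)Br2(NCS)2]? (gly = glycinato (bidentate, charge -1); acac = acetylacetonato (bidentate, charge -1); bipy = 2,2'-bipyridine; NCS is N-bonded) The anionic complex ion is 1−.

(acetylacetonato)diammine(glycinato)osmium(III) (2,2'-bipyridine)dibromodiisothiocyanatoiridate(III)

Both ions are complex: the cation is named first with the plain metal name, the anion second with the -ate form; each ion's ligands are alphabetised independently.
The complex anion is given as 1−; its ligand charges sum to -4, so Ir = +3.
A 1:1 salt means the cation carries the equal and opposite charge, 1+.
Cation: ligand charges sum to -2; for the ion to be 1+, Os = +3.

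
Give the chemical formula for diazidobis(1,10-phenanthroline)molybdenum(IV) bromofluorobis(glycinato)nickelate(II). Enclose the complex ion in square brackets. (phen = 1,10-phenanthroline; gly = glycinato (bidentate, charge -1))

Cation [Mo…]: ligand charges -2, Mo(IV) ⇒ ion charge 2+.
Anion [Ni…]: ligand charges -4, Ni(II) ⇒ ion charge 2−.

[Mo(N3)2(phen)2][NiBrF(gly)2]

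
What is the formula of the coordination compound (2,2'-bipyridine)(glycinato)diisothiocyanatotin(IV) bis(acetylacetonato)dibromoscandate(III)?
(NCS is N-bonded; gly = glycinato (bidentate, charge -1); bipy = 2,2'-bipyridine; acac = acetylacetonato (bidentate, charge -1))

Cation [Sn…]: ligand charges -3, Sn(IV) ⇒ ion charge 1+.
Anion [Sc…]: ligand charges -4, Sc(III) ⇒ ion charge 1−.
One 1+ cation balances one 1− anion.

[Sn(bipy)(gly)(NCS)2][Sc(acac)2Br2]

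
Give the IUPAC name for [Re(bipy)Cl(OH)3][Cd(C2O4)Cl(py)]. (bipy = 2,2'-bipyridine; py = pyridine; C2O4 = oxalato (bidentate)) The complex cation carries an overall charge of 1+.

(2,2'-bipyridine)chlorotrihydroxorhenium(V) chlorooxalato(pyridine)cadmate(II)

The complex cation is given as 1+; its ligand charges sum to -4, so Re = +5.
A 1:1 salt means the anion carries the equal and opposite charge, 1−.
Anion: ligand charges sum to -3; for the ion to be 1−, Cd = +2.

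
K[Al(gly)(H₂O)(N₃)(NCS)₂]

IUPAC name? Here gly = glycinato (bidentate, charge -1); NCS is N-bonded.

potassium aquaazido(glycinato)diisothiocyanatoaluminate(III)

The 1 potassium counter-ion carries a total charge of +1, so each complex ion is 1−.
Ligand charges: 1×glycinato (-1 each), 2×isothiocyanato (-1 each), 1×azido (-1 each), 1×aqua (neutral); total -4. So Al + (-4) = 1−, giving Al = +3.
Ligands are named alphabetically: aqua before azido before glycinato before isothiocyanato.
The complex ion is anionic, so aluminium takes the -ate form aluminate(III).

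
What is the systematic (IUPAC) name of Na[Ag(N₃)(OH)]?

sodium azidohydroxoargentate(I)

The 1 sodium counter-ion carries a total charge of +1, so each complex ion is 1−.
Ligand charges: 1×azido (-1 each), 1×hydroxo (-1 each); total -2. So Ag + (-2) = 1−, giving Ag = +1.
Ligands are named alphabetically: azido before hydroxo.
The complex ion is anionic, so silver takes the -ate form argentate(I).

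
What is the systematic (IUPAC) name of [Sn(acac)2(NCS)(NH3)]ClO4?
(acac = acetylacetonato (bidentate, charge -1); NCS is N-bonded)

bis(acetylacetonato)ammineisothiocyanatotin(IV) perchlorate

The 1 perchlorate counter-ion carries a total charge of -1, so each complex ion is 1+.
Ligand charges: 1×ammine (neutral), 2×acetylacetonato (-1 each), 1×isothiocyanato (-1 each); total -3. So Sn + (-3) = 1+, giving Sn = +4.
Ligands are named alphabetically: acetylacetonato before ammine before isothiocyanato.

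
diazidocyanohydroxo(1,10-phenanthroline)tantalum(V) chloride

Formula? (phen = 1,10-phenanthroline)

Ligands: 2 azido (N3, -1), 1 1,10-phenanthroline (phen, neutral), 1 cyano (CN, -1), 1 hydroxo (OH, -1). Ligand charge sum = -4.
With Ta in oxidation state +5, the complex ion is [Ta...]^1+.
Charge balance with chloride (-1) requires 1 complex ion per 1 chloride.

[Ta(CN)(N3)2(OH)(phen)]Cl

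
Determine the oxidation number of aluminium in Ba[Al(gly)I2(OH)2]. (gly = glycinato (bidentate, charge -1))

+3

1 barium outside the brackets (+2 each) → the complex ion is 2−.
Ligand charges: 2×OH = -2; 1×gly = -1; 2×I = -2; sum -5.
Al + (-5) = 2− ⇒ Al is +3.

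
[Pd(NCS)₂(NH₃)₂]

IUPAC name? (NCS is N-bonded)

There is no counter-ion, so the complex is neutral overall.
Ligand charges: 2×isothiocyanato (-1 each), 2×ammine (neutral); total -2. So Pd + (-2) = 0, giving Pd = +2.
Ligands are named alphabetically: ammine before isothiocyanato.

diamminediisothiocyanatopalladium(II)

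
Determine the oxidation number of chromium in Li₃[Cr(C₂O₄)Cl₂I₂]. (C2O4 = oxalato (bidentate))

+3

3 lithium outside the brackets (+1 each) → the complex ion is 3−.
Ligand charges: 2×Cl = -2; 1×C2O4 = -2; 2×I = -2; sum -6.
Cr + (-6) = 3− ⇒ Cr is +3.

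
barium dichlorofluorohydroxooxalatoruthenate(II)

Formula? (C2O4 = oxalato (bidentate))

Ba2[Ru(C2O4)Cl2F(OH)]

Ligands: 1 hydroxo (OH, -1), 1 oxalato (C2O4, -2), 2 chloro (Cl, -1), 1 fluoro (F, -1). Ligand charge sum = -6.
With Ru in oxidation state +2, the complex ion is [Ru...]^4−.
Charge balance with barium (+2) requires 1 complex ion per 2 barium.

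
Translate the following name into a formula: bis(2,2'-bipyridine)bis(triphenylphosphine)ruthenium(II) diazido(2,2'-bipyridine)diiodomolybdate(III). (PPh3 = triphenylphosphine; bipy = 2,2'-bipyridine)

Cation [Ru…]: ligand charges 0, Ru(II) ⇒ ion charge 2+.
Anion [Mo…]: ligand charges -4, Mo(III) ⇒ ion charge 1−.

[Ru(bipy)2(PPh3)2][Mo(bipy)I2(N3)2]2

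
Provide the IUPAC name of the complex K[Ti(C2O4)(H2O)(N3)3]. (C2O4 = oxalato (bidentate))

potassium aquatriazidooxalatotitanate(IV)

The 1 potassium counter-ion carries a total charge of +1, so each complex ion is 1−.
Ligand charges: 1×oxalato (-2 each), 1×aqua (neutral), 3×azido (-1 each); total -5. So Ti + (-5) = 1−, giving Ti = +4.
The complex ion is anionic, so titanium takes the -ate form titanate(IV).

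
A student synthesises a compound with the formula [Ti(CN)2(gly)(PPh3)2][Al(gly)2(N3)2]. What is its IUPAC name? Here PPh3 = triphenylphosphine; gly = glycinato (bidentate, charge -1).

Both ions are complex: the cation is named first with the plain metal name, the anion second with the -ate form; each ion's ligands are alphabetised independently.
Aluminium is always +3 in its complexes; the anion's ligand charges sum to -4, so the complex anion is 1−.
A 1:1 salt means the cation carries the equal and opposite charge, 1+.
Cation: ligand charges sum to -3; for the ion to be 1+, Ti = +4.

dicyano(glycinato)bis(triphenylphosphine)titanium(IV) diazidobis(glycinato)aluminate(III)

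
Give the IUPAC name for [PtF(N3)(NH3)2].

There is no counter-ion, so the complex is neutral overall.
Ligand charges: 1×fluoro (-1 each), 1×azido (-1 each), 2×ammine (neutral); total -2. So Pt + (-2) = 0, giving Pt = +2.
Ligands are named alphabetically: ammine before azido before fluoro.

diammineazidofluoroplatinum(II)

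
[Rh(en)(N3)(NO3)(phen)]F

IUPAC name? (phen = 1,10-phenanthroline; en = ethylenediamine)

The 1 fluoride counter-ion carries a total charge of -1, so each complex ion is 1+.
Ligand charges: 1×nitrato (-1 each), 1×1,10-phenanthroline (neutral), 1×azido (-1 each), 1×ethylenediamine (neutral); total -2. So Rh + (-2) = 1+, giving Rh = +3.
Ligands are named alphabetically: azido before ethylenediamine before nitrato before phenanthroline.

azido(ethylenediamine)nitrato(1,10-phenanthroline)rhodium(III) fluoride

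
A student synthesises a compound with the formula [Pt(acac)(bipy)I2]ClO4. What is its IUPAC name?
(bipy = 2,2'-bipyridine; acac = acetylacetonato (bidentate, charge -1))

The 1 perchlorate counter-ion carries a total charge of -1, so each complex ion is 1+.
Ligand charges: 1×2,2'-bipyridine (neutral), 1×acetylacetonato (-1 each), 2×iodo (-1 each); total -3. So Pt + (-3) = 1+, giving Pt = +4.
Ligands are named alphabetically: acetylacetonato before bipyridine before iodo.

(acetylacetonato)(2,2'-bipyridine)diiodoplatinum(IV) perchlorate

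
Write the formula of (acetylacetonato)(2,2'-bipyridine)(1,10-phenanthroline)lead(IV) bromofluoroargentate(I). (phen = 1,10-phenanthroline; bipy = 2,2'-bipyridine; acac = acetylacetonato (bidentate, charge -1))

Cation [Pb…]: ligand charges -1, Pb(IV) ⇒ ion charge 3+.
Anion [Ag…]: ligand charges -2, Ag(I) ⇒ ion charge 1−.

[Pb(acac)(bipy)(phen)][AgBrF]3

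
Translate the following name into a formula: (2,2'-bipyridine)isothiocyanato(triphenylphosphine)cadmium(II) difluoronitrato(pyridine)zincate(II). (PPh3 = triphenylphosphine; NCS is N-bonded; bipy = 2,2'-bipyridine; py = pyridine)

Cation [Cd…]: ligand charges -1, Cd(II) ⇒ ion charge 1+.
Anion [Zn…]: ligand charges -3, Zn(II) ⇒ ion charge 1−.
One 1+ cation balances one 1− anion.

[Cd(bipy)(NCS)(PPh3)][ZnF2(NO3)(py)]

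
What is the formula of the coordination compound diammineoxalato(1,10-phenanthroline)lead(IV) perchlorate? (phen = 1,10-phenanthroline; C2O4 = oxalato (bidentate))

[Pb(C2O4)(NH3)2(phen)](ClO4)2

Ligands: 1 1,10-phenanthroline (phen, neutral), 2 ammine (NH3, neutral), 1 oxalato (C2O4, -2). Ligand charge sum = -2.
Charge balance with perchlorate (-1) requires 1 complex ion per 2 perchlorate.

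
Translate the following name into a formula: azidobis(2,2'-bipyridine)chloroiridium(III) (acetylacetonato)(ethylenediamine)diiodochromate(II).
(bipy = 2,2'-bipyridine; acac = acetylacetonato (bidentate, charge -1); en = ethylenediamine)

Cation [Ir…]: ligand charges -2, Ir(III) ⇒ ion charge 1+.
Anion [Cr…]: ligand charges -3, Cr(II) ⇒ ion charge 1−.

[Ir(bipy)2Cl(N3)][Cr(acac)(en)I2]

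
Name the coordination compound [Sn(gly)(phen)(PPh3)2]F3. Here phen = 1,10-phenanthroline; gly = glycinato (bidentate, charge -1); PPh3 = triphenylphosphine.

(glycinato)(1,10-phenanthroline)bis(triphenylphosphine)tin(IV) fluoride

The 3 fluoride counter-ions carry a total charge of -3, so each complex ion is 3+.
Ligand charges: 1×1,10-phenanthroline (neutral), 1×glycinato (-1 each), 2×triphenylphosphine (neutral); total -1. So Sn + (-1) = 3+, giving Sn = +4.
Ligands are named alphabetically: glycinato before phenanthroline before triphenylphosphine.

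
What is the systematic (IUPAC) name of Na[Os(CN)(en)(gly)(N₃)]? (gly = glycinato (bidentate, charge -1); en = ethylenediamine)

The 1 sodium counter-ion carries a total charge of +1, so each complex ion is 1−.
Ligand charges: 1×glycinato (-1 each), 1×cyano (-1 each), 1×azido (-1 each), 1×ethylenediamine (neutral); total -3. So Os + (-3) = 1−, giving Os = +2.
Ligands are named alphabetically: azido before cyano before ethylenediamine before glycinato.
The complex ion is anionic, so osmium takes the -ate form osmate(II).

sodium azidocyano(ethylenediamine)(glycinato)osmate(II)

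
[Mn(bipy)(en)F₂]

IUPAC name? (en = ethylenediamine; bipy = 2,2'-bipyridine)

(2,2'-bipyridine)(ethylenediamine)difluoromanganese(II)

There is no counter-ion, so the complex is neutral overall.
Ligand charges: 2×fluoro (-1 each), 1×ethylenediamine (neutral), 1×2,2'-bipyridine (neutral); total -2. So Mn + (-2) = 0, giving Mn = +2.
Ligands are named alphabetically: bipyridine before ethylenediamine before fluoro.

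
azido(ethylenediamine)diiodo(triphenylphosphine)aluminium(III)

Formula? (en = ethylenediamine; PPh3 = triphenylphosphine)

[Al(en)I2(N3)(PPh3)]

Ligands: 1 azido (N3, -1), 1 ethylenediamine (en, neutral), 2 iodo (I, -1), 1 triphenylphosphine (PPh3, neutral). Ligand charge sum = -3.
With Al in oxidation state +3, the complex ion is [Al...].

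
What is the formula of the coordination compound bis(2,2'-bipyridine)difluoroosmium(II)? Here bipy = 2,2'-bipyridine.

Ligands: 2 2,2'-bipyridine (bipy, neutral), 2 fluoro (F, -1). Ligand charge sum = -2.
With Os in oxidation state +2, the complex ion is [Os...].

[Os(bipy)2F2]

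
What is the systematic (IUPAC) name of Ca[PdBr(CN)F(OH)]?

calcium bromocyanofluorohydroxopalladate(II)

The 1 calcium counter-ion carries a total charge of +2, so each complex ion is 2−.
Ligand charges: 1×bromo (-1 each), 1×hydroxo (-1 each), 1×cyano (-1 each), 1×fluoro (-1 each); total -4. So Pd + (-4) = 2−, giving Pd = +2.
Ligands are named alphabetically: bromo before cyano before fluoro before hydroxo.
The complex ion is anionic, so palladium takes the -ate form palladate(II).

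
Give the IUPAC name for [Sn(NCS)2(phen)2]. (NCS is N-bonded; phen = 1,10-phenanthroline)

There is no counter-ion, so the complex is neutral overall.
Ligand charges: 2×isothiocyanato (-1 each), 2×1,10-phenanthroline (neutral); total -2. So Sn + (-2) = 0, giving Sn = +2.
Ligands are named alphabetically: isothiocyanato before phenanthroline.

diisothiocyanatobis(1,10-phenanthroline)tin(II)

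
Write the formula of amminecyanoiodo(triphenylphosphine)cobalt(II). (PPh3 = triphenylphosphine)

[Co(CN)I(NH3)(PPh3)]

Ligands: 1 cyano (CN, -1), 1 iodo (I, -1), 1 ammine (NH3, neutral), 1 triphenylphosphine (PPh3, neutral). Ligand charge sum = -2.
With Co in oxidation state +2, the complex ion is [Co...].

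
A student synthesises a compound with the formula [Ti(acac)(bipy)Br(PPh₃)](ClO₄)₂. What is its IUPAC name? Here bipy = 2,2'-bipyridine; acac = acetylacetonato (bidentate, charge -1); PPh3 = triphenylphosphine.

(acetylacetonato)(2,2'-bipyridine)bromo(triphenylphosphine)titanium(IV) perchlorate

The 2 perchlorate counter-ions carry a total charge of -2, so each complex ion is 2+.
Ligand charges: 1×bromo (-1 each), 1×2,2'-bipyridine (neutral), 1×acetylacetonato (-1 each), 1×triphenylphosphine (neutral); total -2. So Ti + (-2) = 2+, giving Ti = +4.
Ligands are named alphabetically: acetylacetonato before bipyridine before bromo before triphenylphosphine.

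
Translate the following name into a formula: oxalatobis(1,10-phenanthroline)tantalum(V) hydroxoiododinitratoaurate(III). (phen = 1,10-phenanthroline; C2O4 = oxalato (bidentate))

Cation [Ta…]: ligand charges -2, Ta(V) ⇒ ion charge 3+.
Anion [Au…]: ligand charges -4, Au(III) ⇒ ion charge 1−.
One 3+ cation requires 3 of the 1− anion.

[Ta(C2O4)(phen)2][AuI(NO3)2(OH)]3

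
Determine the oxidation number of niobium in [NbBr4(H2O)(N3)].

No counter-ion: the bracketed complex is neutral.
Ligand charges: 1×H2O neutral; 4×Br = -4; 1×N3 = -1; sum -5.
Nb + (-5) = 0 ⇒ Nb is +5.

+5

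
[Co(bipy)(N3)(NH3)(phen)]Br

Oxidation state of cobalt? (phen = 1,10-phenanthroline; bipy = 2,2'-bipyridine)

1 bromide outside the brackets (-1 each) → the complex ion is 1+.
Ligand charges: 1×NH3 neutral; 1×phen neutral; 1×N3 = -1; 1×bipy neutral; sum -1.
Co + (-1) = 1+ ⇒ Co is +2.

+2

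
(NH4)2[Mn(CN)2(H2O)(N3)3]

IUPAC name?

ammonium aquatriazidodicyanomanganate(III)

The 2 ammonium counter-ions carry a total charge of +2, so each complex ion is 2−.
Ligand charges: 1×aqua (neutral), 3×azido (-1 each), 2×cyano (-1 each); total -5. So Mn + (-5) = 2−, giving Mn = +3.
The complex ion is anionic, so manganese takes the -ate form manganate(III).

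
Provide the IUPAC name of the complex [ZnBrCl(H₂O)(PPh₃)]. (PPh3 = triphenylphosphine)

aquabromochloro(triphenylphosphine)zinc(II)

There is no counter-ion, so the complex is neutral overall.
Ligand charges: 1×chloro (-1 each), 1×aqua (neutral), 1×bromo (-1 each), 1×triphenylphosphine (neutral); total -2. So Zn + (-2) = 0, giving Zn = +2.
Ligands are named alphabetically: aqua before bromo before chloro before triphenylphosphine.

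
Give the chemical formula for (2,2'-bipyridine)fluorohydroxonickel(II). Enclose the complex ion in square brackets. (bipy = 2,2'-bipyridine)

[Ni(bipy)F(OH)]

Ligands: 1 2,2'-bipyridine (bipy, neutral), 1 hydroxo (OH, -1), 1 fluoro (F, -1). Ligand charge sum = -2.
With Ni in oxidation state +2, the complex ion is [Ni...].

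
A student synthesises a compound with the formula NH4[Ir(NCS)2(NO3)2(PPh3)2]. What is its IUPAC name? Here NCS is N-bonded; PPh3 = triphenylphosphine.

The 1 ammonium counter-ion carries a total charge of +1, so each complex ion is 1−.
Ligand charges: 2×isothiocyanato (-1 each), 2×nitrato (-1 each), 2×triphenylphosphine (neutral); total -4. So Ir + (-4) = 1−, giving Ir = +3.
The complex ion is anionic, so iridium takes the -ate form iridate(III).

ammonium diisothiocyanatodinitratobis(triphenylphosphine)iridate(III)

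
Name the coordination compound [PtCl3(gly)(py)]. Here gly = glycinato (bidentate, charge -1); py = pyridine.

There is no counter-ion, so the complex is neutral overall.
Ligand charges: 3×chloro (-1 each), 1×glycinato (-1 each), 1×pyridine (neutral); total -4. So Pt + (-4) = 0, giving Pt = +4.
Ligands are named alphabetically: chloro before glycinato before pyridine.

trichloro(glycinato)(pyridine)platinum(IV)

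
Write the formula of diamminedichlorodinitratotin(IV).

[SnCl2(NH3)2(NO3)2]

Ligands: 2 ammine (NH3, neutral), 2 chloro (Cl, -1), 2 nitrato (NO3, -1). Ligand charge sum = -4.
With Sn in oxidation state +4, the complex ion is [Sn...].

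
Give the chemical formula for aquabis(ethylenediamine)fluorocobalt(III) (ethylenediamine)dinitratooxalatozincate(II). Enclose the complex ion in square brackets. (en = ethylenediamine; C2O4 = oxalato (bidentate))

Cation [Co…]: ligand charges -1, Co(III) ⇒ ion charge 2+.
Anion [Zn…]: ligand charges -4, Zn(II) ⇒ ion charge 2−.
One 2+ cation balances one 2− anion.

[Co(en)2F(H2O)][Zn(C2O4)(en)(NO3)2]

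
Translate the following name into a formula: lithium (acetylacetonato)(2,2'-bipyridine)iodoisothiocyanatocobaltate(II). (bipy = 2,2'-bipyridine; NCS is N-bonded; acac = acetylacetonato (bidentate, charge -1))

Li[Co(acac)(bipy)I(NCS)]

Ligands: 1 2,2'-bipyridine (bipy, neutral), 1 iodo (I, -1), 1 isothiocyanato (NCS, -1), 1 acetylacetonato (acac, -1). Ligand charge sum = -3.
Charge balance with lithium (+1) requires 1 complex ion per 1 lithium.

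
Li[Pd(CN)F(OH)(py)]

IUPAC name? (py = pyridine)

The 1 lithium counter-ion carries a total charge of +1, so each complex ion is 1−.
Ligand charges: 1×pyridine (neutral), 1×cyano (-1 each), 1×fluoro (-1 each), 1×hydroxo (-1 each); total -3. So Pd + (-3) = 1−, giving Pd = +2.
Ligands are named alphabetically: cyano before fluoro before hydroxo before pyridine.
The complex ion is anionic, so palladium takes the -ate form palladate(II).

lithium cyanofluorohydroxo(pyridine)palladate(II)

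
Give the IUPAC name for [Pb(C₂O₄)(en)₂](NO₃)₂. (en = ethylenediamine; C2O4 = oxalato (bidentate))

The 2 nitrate counter-ions carry a total charge of -2, so each complex ion is 2+.
Ligand charges: 2×ethylenediamine (neutral), 1×oxalato (-2 each); total -2. So Pb + (-2) = 2+, giving Pb = +4.
Ligands are named alphabetically: ethylenediamine before oxalato.

bis(ethylenediamine)oxalatolead(IV) nitrate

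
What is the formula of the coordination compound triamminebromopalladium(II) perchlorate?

[PdBr(NH3)3]ClO4

Ligands: 3 ammine (NH3, neutral), 1 bromo (Br, -1). Ligand charge sum = -1.
Charge balance with perchlorate (-1) requires 1 complex ion per 1 perchlorate.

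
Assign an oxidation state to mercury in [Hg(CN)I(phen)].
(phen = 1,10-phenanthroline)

+2

No counter-ion: the bracketed complex is neutral.
Ligand charges: 1×CN = -1; 1×I = -1; 1×phen neutral; sum -2.
Hg + (-2) = 0 ⇒ Hg is +2.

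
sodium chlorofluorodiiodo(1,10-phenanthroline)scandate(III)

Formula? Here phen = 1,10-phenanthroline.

Na[ScClFI2(phen)]

Ligands: 2 iodo (I, -1), 1 fluoro (F, -1), 1 chloro (Cl, -1), 1 1,10-phenanthroline (phen, neutral). Ligand charge sum = -4.
With Sc in oxidation state +3, the complex ion is [Sc...]^1−.
Charge balance with sodium (+1) requires 1 complex ion per 1 sodium.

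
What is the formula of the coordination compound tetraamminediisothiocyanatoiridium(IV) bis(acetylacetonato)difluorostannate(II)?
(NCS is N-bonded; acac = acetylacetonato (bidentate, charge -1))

Cation [Ir…]: ligand charges -2, Ir(IV) ⇒ ion charge 2+.
Anion [Sn…]: ligand charges -4, Sn(II) ⇒ ion charge 2−.
One 2+ cation balances one 2− anion.

[Ir(NCS)2(NH3)4][Sn(acac)2F2]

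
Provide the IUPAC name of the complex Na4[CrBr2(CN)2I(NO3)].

sodium dibromodicyanoiodonitratochromate(II)

The 4 sodium counter-ions carry a total charge of +4, so each complex ion is 4−.
Ligand charges: 2×bromo (-1 each), 1×iodo (-1 each), 1×nitrato (-1 each), 2×cyano (-1 each); total -6. So Cr + (-6) = 4−, giving Cr = +2.
The complex ion is anionic, so chromium takes the -ate form chromate(II).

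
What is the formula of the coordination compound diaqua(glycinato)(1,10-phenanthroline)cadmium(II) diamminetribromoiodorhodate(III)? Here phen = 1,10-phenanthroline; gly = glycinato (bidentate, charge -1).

Cation [Cd…]: ligand charges -1, Cd(II) ⇒ ion charge 1+.
Anion [Rh…]: ligand charges -4, Rh(III) ⇒ ion charge 1−.
One 1+ cation balances one 1− anion.

[Cd(gly)(H2O)2(phen)][RhBr3I(NH3)2]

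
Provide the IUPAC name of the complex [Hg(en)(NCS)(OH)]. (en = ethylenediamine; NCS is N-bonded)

There is no counter-ion, so the complex is neutral overall.
Ligand charges: 1×ethylenediamine (neutral), 1×isothiocyanato (-1 each), 1×hydroxo (-1 each); total -2. So Hg + (-2) = 0, giving Hg = +2.
Ligands are named alphabetically: ethylenediamine before hydroxo before isothiocyanato.

(ethylenediamine)hydroxoisothiocyanatomercury(II)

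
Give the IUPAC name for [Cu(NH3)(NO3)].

amminenitratocopper(I)

There is no counter-ion, so the complex is neutral overall.
Ligand charges: 1×nitrato (-1 each), 1×ammine (neutral); total -1. So Cu + (-1) = 0, giving Cu = +1.
Ligands are named alphabetically: ammine before nitrato.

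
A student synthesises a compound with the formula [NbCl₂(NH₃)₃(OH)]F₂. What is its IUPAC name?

triamminedichlorohydroxoniobium(V) fluoride

The 2 fluoride counter-ions carry a total charge of -2, so each complex ion is 2+.
Ligand charges: 2×chloro (-1 each), 3×ammine (neutral), 1×hydroxo (-1 each); total -3. So Nb + (-3) = 2+, giving Nb = +5.
Ligands are named alphabetically: ammine before chloro before hydroxo.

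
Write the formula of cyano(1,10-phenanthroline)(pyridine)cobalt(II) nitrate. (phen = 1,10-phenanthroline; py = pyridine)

[Co(CN)(phen)(py)]NO3

Ligands: 1 1,10-phenanthroline (phen, neutral), 1 pyridine (py, neutral), 1 cyano (CN, -1). Ligand charge sum = -1.
With Co in oxidation state +2, the complex ion is [Co...]^1+.
Charge balance with nitrate (-1) requires 1 complex ion per 1 nitrate.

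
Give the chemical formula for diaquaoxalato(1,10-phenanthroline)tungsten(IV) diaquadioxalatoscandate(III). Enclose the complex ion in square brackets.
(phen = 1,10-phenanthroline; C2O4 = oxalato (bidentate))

[W(C2O4)(H2O)2(phen)][Sc(C2O4)2(H2O)2]2

Cation [W…]: ligand charges -2, W(IV) ⇒ ion charge 2+.
Anion [Sc…]: ligand charges -4, Sc(III) ⇒ ion charge 1−.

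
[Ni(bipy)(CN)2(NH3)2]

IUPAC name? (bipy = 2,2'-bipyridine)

diammine(2,2'-bipyridine)dicyanonickel(II)

There is no counter-ion, so the complex is neutral overall.
Ligand charges: 2×cyano (-1 each), 1×2,2'-bipyridine (neutral), 2×ammine (neutral); total -2. So Ni + (-2) = 0, giving Ni = +2.
Ligands are named alphabetically: ammine before bipyridine before cyano.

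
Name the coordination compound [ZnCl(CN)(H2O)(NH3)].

ammineaquachlorocyanozinc(II)

There is no counter-ion, so the complex is neutral overall.
Ligand charges: 1×ammine (neutral), 1×cyano (-1 each), 1×aqua (neutral), 1×chloro (-1 each); total -2. So Zn + (-2) = 0, giving Zn = +2.
Ligands are named alphabetically: ammine before aqua before chloro before cyano.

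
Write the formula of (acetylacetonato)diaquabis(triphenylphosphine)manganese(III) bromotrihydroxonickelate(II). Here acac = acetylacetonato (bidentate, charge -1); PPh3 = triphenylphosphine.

[Mn(acac)(H2O)2(PPh3)2][NiBr(OH)3]

Cation [Mn…]: ligand charges -1, Mn(III) ⇒ ion charge 2+.
Anion [Ni…]: ligand charges -4, Ni(II) ⇒ ion charge 2−.
One 2+ cation balances one 2− anion.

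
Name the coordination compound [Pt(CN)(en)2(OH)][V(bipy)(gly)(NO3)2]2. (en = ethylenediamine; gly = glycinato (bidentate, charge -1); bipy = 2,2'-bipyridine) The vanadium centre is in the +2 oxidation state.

cyanobis(ethylenediamine)hydroxoplatinum(IV) (2,2'-bipyridine)(glycinato)dinitratovanadate(II)

Both ions are complex: the cation is named first with the plain metal name, the anion second with the -ate form; each ion's ligands are alphabetised independently.
V is given as +2; the anion's ligand charges sum to -3, so the complex anion is 1−.
With 2 anions per cation, the cation must be 2×1 = 2+.
Cation: ligand charges sum to -2; for the ion to be 2+, Pt = +4.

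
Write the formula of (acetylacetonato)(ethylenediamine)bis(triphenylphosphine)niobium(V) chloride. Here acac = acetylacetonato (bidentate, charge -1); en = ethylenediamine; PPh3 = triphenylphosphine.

Ligands: 1 acetylacetonato (acac, -1), 1 ethylenediamine (en, neutral), 2 triphenylphosphine (PPh3, neutral). Ligand charge sum = -1.
With Nb in oxidation state +5, the complex ion is [Nb...]^4+.
Charge balance with chloride (-1) requires 1 complex ion per 4 chloride.

[Nb(acac)(en)(PPh3)2]Cl4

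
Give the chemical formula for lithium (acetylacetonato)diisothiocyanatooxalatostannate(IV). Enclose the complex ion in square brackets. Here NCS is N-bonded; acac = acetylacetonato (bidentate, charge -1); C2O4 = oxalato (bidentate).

Li[Sn(acac)(C2O4)(NCS)2]

Ligands: 2 isothiocyanato (NCS, -1), 1 acetylacetonato (acac, -1), 1 oxalato (C2O4, -2). Ligand charge sum = -5.
With Sn in oxidation state +4, the complex ion is [Sn...]^1−.
Charge balance with lithium (+1) requires 1 complex ion per 1 lithium.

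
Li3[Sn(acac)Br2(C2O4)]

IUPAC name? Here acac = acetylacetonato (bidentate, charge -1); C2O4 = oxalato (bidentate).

lithium (acetylacetonato)dibromooxalatostannate(II)

The 3 lithium counter-ions carry a total charge of +3, so each complex ion is 3−.
Ligand charges: 1×acetylacetonato (-1 each), 1×oxalato (-2 each), 2×bromo (-1 each); total -5. So Sn + (-5) = 3−, giving Sn = +2.
Ligands are named alphabetically: acetylacetonato before bromo before oxalato.
The complex ion is anionic, so tin takes the -ate form stannate(II).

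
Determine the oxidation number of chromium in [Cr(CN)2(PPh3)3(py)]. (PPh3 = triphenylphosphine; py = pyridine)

No counter-ion: the bracketed complex is neutral.
Ligand charges: 3×PPh3 neutral; 1×py neutral; 2×CN = -2; sum -2.
Cr + (-2) = 0 ⇒ Cr is +2.

+2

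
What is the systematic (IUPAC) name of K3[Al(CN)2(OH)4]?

potassium dicyanotetrahydroxoaluminate(III)

The 3 potassium counter-ions carry a total charge of +3, so each complex ion is 3−.
Ligand charges: 4×hydroxo (-1 each), 2×cyano (-1 each); total -6. So Al + (-6) = 3−, giving Al = +3.
The complex ion is anionic, so aluminium takes the -ate form aluminate(III).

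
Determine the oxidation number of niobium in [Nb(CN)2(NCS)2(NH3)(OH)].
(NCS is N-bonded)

No counter-ion: the bracketed complex is neutral.
Ligand charges: 2×NCS = -2; 2×CN = -2; 1×NH3 neutral; 1×OH = -1; sum -5.
Nb + (-5) = 0 ⇒ Nb is +5.

+5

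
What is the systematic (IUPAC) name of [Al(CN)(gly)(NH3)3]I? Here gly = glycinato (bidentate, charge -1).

The 1 iodide counter-ion carries a total charge of -1, so each complex ion is 1+.
Ligand charges: 1×glycinato (-1 each), 3×ammine (neutral), 1×cyano (-1 each); total -2. So Al + (-2) = 1+, giving Al = +3.
Ligands are named alphabetically: ammine before cyano before glycinato.

triamminecyano(glycinato)aluminium(III) iodide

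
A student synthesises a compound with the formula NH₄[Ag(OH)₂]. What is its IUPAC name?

ammonium dihydroxoargentate(I)

The 1 ammonium counter-ion carries a total charge of +1, so each complex ion is 1−.
Ligand charges: 2×hydroxo (-1 each); total -2. So Ag + (-2) = 1−, giving Ag = +1.
The complex ion is anionic, so silver takes the -ate form argentate(I).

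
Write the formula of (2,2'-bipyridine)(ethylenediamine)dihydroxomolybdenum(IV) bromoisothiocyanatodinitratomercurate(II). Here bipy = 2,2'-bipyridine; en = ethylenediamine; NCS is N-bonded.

[Mo(bipy)(en)(OH)2][HgBr(NCS)(NO3)2]

Cation [Mo…]: ligand charges -2, Mo(IV) ⇒ ion charge 2+.
Anion [Hg…]: ligand charges -4, Hg(II) ⇒ ion charge 2−.
One 2+ cation balances one 2− anion.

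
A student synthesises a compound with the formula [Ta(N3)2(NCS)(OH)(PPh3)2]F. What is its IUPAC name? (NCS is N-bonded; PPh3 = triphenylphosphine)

diazidohydroxoisothiocyanatobis(triphenylphosphine)tantalum(V) fluoride

The 1 fluoride counter-ion carries a total charge of -1, so each complex ion is 1+.
Ligand charges: 1×isothiocyanato (-1 each), 2×azido (-1 each), 1×hydroxo (-1 each), 2×triphenylphosphine (neutral); total -4. So Ta + (-4) = 1+, giving Ta = +5.
Ligands are named alphabetically: azido before hydroxo before isothiocyanato before triphenylphosphine.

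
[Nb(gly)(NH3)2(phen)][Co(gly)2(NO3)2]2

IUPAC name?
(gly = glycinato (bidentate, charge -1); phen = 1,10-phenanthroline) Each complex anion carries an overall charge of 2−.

diammine(glycinato)(1,10-phenanthroline)niobium(V) bis(glycinato)dinitratocobaltate(II)

The complex anion is given as 2−; its ligand charges sum to -4, so Co = +2.
With 2 anions per cation, the cation must be 2×2 = 4+.
Cation: ligand charges sum to -1; for the ion to be 4+, Nb = +5.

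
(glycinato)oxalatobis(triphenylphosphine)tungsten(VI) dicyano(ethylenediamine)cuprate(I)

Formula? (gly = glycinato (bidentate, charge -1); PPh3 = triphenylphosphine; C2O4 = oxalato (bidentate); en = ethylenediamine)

[W(C2O4)(gly)(PPh3)2][Cu(CN)2(en)]3

Cation [W…]: ligand charges -3, W(VI) ⇒ ion charge 3+.
Anion [Cu…]: ligand charges -2, Cu(I) ⇒ ion charge 1−.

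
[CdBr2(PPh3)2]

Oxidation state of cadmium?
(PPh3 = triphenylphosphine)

+2

No counter-ion: the bracketed complex is neutral.
Ligand charges: 2×PPh3 neutral; 2×Br = -2; sum -2.
Cd + (-2) = 0 ⇒ Cd is +2.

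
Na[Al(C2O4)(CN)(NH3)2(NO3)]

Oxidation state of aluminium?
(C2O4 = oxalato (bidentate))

1 sodium outside the brackets (+1 each) → the complex ion is 1−.
Ligand charges: 2×NH3 neutral; 1×C2O4 = -2; 1×CN = -1; 1×NO3 = -1; sum -4.
Al + (-4) = 1− ⇒ Al is +3.

+3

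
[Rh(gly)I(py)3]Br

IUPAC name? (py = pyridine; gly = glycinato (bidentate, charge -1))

(glycinato)iodotris(pyridine)rhodium(III) bromide

The 1 bromide counter-ion carries a total charge of -1, so each complex ion is 1+.
Ligand charges: 3×pyridine (neutral), 1×glycinato (-1 each), 1×iodo (-1 each); total -2. So Rh + (-2) = 1+, giving Rh = +3.
Ligands are named alphabetically: glycinato before iodo before pyridine.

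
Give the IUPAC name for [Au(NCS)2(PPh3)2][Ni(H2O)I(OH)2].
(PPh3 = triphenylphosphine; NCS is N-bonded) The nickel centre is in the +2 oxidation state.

diisothiocyanatobis(triphenylphosphine)gold(III) aquadihydroxoiodonickelate(II)

Both ions are complex: the cation is named first with the plain metal name, the anion second with the -ate form; each ion's ligands are alphabetised independently.
Ni is given as +2; the anion's ligand charges sum to -3, so the complex anion is 1−.
A 1:1 salt means the cation carries the equal and opposite charge, 1+.
Cation: ligand charges sum to -2; for the ion to be 1+, Au = +3.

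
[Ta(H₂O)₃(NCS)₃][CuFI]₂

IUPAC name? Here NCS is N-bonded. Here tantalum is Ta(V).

triaquatriisothiocyanatotantalum(V) fluoroiodocuprate(I)

Ta is given as +5; the cation's ligand charges sum to -3, so the complex cation is 2+.
With 2 anions per cation, each anion must be 2/2 = 1−.
Anion: ligand charges sum to -2; for the ion to be 1−, Cu = +1.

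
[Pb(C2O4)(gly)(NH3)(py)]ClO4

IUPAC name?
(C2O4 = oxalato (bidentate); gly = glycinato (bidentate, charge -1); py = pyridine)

The 1 perchlorate counter-ion carries a total charge of -1, so each complex ion is 1+.
Ligand charges: 1×oxalato (-2 each), 1×glycinato (-1 each), 1×pyridine (neutral), 1×ammine (neutral); total -3. So Pb + (-3) = 1+, giving Pb = +4.
Ligands are named alphabetically: ammine before glycinato before oxalato before pyridine.

ammine(glycinato)oxalato(pyridine)lead(IV) perchlorate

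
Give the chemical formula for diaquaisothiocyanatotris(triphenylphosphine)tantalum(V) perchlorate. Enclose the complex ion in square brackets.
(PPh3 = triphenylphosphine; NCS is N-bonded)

Ligands: 3 triphenylphosphine (PPh3, neutral), 2 aqua (H2O, neutral), 1 isothiocyanato (NCS, -1). Ligand charge sum = -1.
With Ta in oxidation state +5, the complex ion is [Ta...]^4+.
Charge balance with perchlorate (-1) requires 1 complex ion per 4 perchlorate.

[Ta(H2O)2(NCS)(PPh3)3](ClO4)4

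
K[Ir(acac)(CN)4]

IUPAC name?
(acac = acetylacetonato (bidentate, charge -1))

potassium (acetylacetonato)tetracyanoiridate(IV)

The 1 potassium counter-ion carries a total charge of +1, so each complex ion is 1−.
Ligand charges: 4×cyano (-1 each), 1×acetylacetonato (-1 each); total -5. So Ir + (-5) = 1−, giving Ir = +4.
Ligands are named alphabetically: acetylacetonato before cyano.
The complex ion is anionic, so iridium takes the -ate form iridate(IV).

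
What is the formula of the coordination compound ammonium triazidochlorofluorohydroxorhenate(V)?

NH4[ReClF(N3)3(OH)]

Ligands: 1 hydroxo (OH, -1), 1 fluoro (F, -1), 1 chloro (Cl, -1), 3 azido (N3, -1). Ligand charge sum = -6.
With Re in oxidation state +5, the complex ion is [Re...]^1−.
Charge balance with ammonium (+1) requires 1 complex ion per 1 ammonium.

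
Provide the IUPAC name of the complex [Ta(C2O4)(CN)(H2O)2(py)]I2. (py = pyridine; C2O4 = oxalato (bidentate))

diaquacyanooxalato(pyridine)tantalum(V) iodide

The 2 iodide counter-ions carry a total charge of -2, so each complex ion is 2+.
Ligand charges: 2×aqua (neutral), 1×cyano (-1 each), 1×pyridine (neutral), 1×oxalato (-2 each); total -3. So Ta + (-3) = 2+, giving Ta = +5.
Ligands are named alphabetically: aqua before cyano before oxalato before pyridine.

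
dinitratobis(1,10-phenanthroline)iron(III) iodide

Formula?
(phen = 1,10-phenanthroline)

[Fe(NO3)2(phen)2]I

Ligands: 2 nitrato (NO3, -1), 2 1,10-phenanthroline (phen, neutral). Ligand charge sum = -2.
Charge balance with iodide (-1) requires 1 complex ion per 1 iodide.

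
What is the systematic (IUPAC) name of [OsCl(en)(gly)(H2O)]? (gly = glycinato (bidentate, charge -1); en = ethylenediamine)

There is no counter-ion, so the complex is neutral overall.
Ligand charges: 1×glycinato (-1 each), 1×chloro (-1 each), 1×aqua (neutral), 1×ethylenediamine (neutral); total -2. So Os + (-2) = 0, giving Os = +2.
Ligands are named alphabetically: aqua before chloro before ethylenediamine before glycinato.

aquachloro(ethylenediamine)(glycinato)osmium(II)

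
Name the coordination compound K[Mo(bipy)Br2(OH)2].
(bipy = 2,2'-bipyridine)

The 1 potassium counter-ion carries a total charge of +1, so each complex ion is 1−.
Ligand charges: 2×hydroxo (-1 each), 1×2,2'-bipyridine (neutral), 2×bromo (-1 each); total -4. So Mo + (-4) = 1−, giving Mo = +3.
The complex ion is anionic, so molybdenum takes the -ate form molybdate(III).

potassium (2,2'-bipyridine)dibromodihydroxomolybdate(III)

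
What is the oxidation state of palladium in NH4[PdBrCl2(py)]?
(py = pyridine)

1 ammonium outside the brackets (+1 each) → the complex ion is 1−.
Ligand charges: 1×Br = -1; 2×Cl = -2; 1×py neutral; sum -3.
Pd + (-3) = 1− ⇒ Pd is +2.

+2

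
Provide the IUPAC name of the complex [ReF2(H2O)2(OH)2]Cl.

diaquadifluorodihydroxorhenium(V) chloride

The 1 chloride counter-ion carries a total charge of -1, so each complex ion is 1+.
Ligand charges: 2×aqua (neutral), 2×hydroxo (-1 each), 2×fluoro (-1 each); total -4. So Re + (-4) = 1+, giving Re = +5.
Ligands are named alphabetically: aqua before fluoro before hydroxo.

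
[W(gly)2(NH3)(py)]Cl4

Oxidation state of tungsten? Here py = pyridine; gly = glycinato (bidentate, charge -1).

4 chloride outside the brackets (-1 each) → the complex ion is 4+.
Ligand charges: 1×py neutral; 1×NH3 neutral; 2×gly = -2; sum -2.
W + (-2) = 4+ ⇒ W is +6.

+6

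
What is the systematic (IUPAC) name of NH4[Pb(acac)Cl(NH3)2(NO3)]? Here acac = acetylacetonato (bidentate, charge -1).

The 1 ammonium counter-ion carries a total charge of +1, so each complex ion is 1−.
Ligand charges: 1×chloro (-1 each), 1×nitrato (-1 each), 2×ammine (neutral), 1×acetylacetonato (-1 each); total -3. So Pb + (-3) = 1−, giving Pb = +2.
The complex ion is anionic, so lead takes the -ate form plumbate(II).

ammonium (acetylacetonato)diamminechloronitratoplumbate(II)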